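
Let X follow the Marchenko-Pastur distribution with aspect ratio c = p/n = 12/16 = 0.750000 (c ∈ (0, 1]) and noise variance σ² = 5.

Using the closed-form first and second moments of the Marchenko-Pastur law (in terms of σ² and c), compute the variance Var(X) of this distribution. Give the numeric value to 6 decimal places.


Recall the MP moments m_1 = E[X] = σ² and m_2 = E[X²] = σ⁴ (1 + c).
m_1 = E[X] = σ² = 5, so m_1² = 25.
m_2 = E[X²] = σ⁴ (1 + c) = 25 · (1 + 0.750000) = 25 · 1.750000 = 43.750000.
(Note m_2 − m_1² simplifies to c · σ⁴ = 0.750000 · 25.)

Var(X) = m_2 − m_1² = 43.750000 − 25 = 18.750000.


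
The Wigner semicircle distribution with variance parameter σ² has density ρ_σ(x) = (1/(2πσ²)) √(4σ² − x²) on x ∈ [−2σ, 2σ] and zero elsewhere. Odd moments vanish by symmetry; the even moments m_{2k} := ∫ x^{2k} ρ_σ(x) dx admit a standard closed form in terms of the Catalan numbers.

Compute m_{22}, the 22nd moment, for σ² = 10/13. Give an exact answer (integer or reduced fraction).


By the scaled semicircle moment identity, m_{2k} = σ^{2k} · C_k with k = 11.
C_11 = (1/(k+1)) · C(2k, k) = (1/12) · C(22, 11) = (1/12) · 705432 = 58786.
σ^{2k} = (σ²)^k = (10/13)^11 = 100000000000/1792160394037.

Therefore m_{22} = σ^{22} · C_11 = (100000000000/1792160394037) · 58786 = 452200000000000/137858491849.


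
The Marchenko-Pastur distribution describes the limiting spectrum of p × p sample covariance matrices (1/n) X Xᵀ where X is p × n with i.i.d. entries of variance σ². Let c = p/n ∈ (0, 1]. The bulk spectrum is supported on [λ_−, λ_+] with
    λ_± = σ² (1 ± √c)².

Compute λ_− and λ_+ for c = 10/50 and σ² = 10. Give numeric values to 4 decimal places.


c = 10/50 = 0.200000; √c = 0.447214.
λ_− = σ² (1 − √c)² = 10 · (1 − 0.447214)² = 10 · (0.552786)² = 3.055728.
λ_+ = σ² (1 + √c)² = 10 · (1 + 0.447214)² = 10 · (1.447214)² = 20.944272.

Rounded to 4 decimal places: λ_− ≈ 3.0557, λ_+ ≈ 20.9443.


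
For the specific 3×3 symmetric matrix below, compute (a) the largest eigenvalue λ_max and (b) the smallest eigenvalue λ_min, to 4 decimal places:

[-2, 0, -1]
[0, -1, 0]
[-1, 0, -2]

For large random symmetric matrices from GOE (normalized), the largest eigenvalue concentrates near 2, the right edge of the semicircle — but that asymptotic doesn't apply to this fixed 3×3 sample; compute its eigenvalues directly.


Since M is real symmetric, all three eigenvalues are real; they are the roots of det(λI − M) = λ³ − (tr M) λ² + s λ − det M, where s is the sum of the principal 2×2 minors.
tr M = -2 + (-1) + (-2) = -5.
s = ((-2)·(-1) − 0²) + ((-2)·(-2) − (-1)²) + ((-1)·(-2) − 0²) = 2 + 3 + 2 = 7.
det M (expand along row 1) = (-2)·2 − 0·0 + (-1)·(-1) = -3.
Characteristic polynomial: λ³ + 5λ² + 7λ + 3 = 0.
Substitute λ = y + (tr M)/3 = y − 1.666667 to remove the quadratic term: y³ + p·y + q = 0 with p = s − (tr M)²/3 = -1.333333 and q = −2(tr M)³/27 + (tr M)·s/3 − det M = 0.592593.
Three real roots ⇒ use the trigonometric (Viète) form: r = 2√(−p/3) = 1.333333, φ = arccos(3q/(p·r)) = arccos(-1.000000) = 3.141593 rad.
y_k = r·cos(φ/3 − 2πk/3) for k = 0, 1, 2 gives y = 0.666667, 0.666667, -1.333333.
λ_k = y_k − 1.666667 gives λ = -1.0000, -1.0000, -3.0000 (check: the sum is -5.0000 = tr M).

Hence λ_max = -1.0000 and λ_min = -3.0000.


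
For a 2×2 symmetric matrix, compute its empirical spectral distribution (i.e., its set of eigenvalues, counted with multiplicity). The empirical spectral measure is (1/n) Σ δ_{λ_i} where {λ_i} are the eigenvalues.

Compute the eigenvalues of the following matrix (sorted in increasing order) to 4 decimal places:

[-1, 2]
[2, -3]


Since M is real symmetric, both eigenvalues are real; they are the roots of det(λI − M) = λ² − (tr M) λ + det M.
tr M = -1 + (-3) = -4.
det M = (-1)·(-3) − 2² = 3 − 4 = -1.
Characteristic polynomial: λ² + 4λ − 1 = 0.
Discriminant Δ = (tr M)² − 4·det M = 16 − (-4) = 20; √Δ = 4.472136.
λ = (tr M ± √Δ)/2 = (-4 ± 4.472136)/2, giving (tr M − √Δ)/2 = -4.2361 and (tr M + √Δ)/2 = 0.2361.

Eigenvalues sorted in increasing order: [-4.2361, 0.2361].


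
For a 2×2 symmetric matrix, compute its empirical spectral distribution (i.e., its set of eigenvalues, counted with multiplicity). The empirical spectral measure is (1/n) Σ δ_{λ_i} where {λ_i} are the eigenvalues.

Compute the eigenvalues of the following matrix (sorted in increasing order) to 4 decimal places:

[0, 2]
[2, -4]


Since M is real symmetric, both eigenvalues are real; they are the roots of det(λI − M) = λ² − (tr M) λ + det M.
tr M = 0 + (-4) = -4.
det M = 0·(-4) − 2² = 0 − 4 = -4.
Characteristic polynomial: λ² + 4λ − 4 = 0.
Discriminant Δ = (tr M)² − 4·det M = 16 − (-16) = 32; √Δ = 5.656854.
λ = (tr M ± √Δ)/2 = (-4 ± 5.656854)/2, giving (tr M − √Δ)/2 = -4.8284 and (tr M + √Δ)/2 = 0.8284.

Eigenvalues sorted in increasing order: [-4.8284, 0.8284].


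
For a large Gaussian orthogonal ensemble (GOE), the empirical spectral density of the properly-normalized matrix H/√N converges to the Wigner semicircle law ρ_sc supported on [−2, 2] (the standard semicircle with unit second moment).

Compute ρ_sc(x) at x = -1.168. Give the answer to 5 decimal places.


ρ_sc(x) = (1/(2π)) √(4 − x²). With x = -1.168:
  4 − x² = 4 − (-1.168)² = 4 − 1.364224 = 2.635776.
  √(4 − x²) = 1.623507.
  1/(2π) = 0.159155.
  ρ_sc(-1.168) = 0.159155 · 1.623507 = 0.258389.

Rounded to 5 decimal places: ρ_sc(-1.168) ≈ 0.25839.


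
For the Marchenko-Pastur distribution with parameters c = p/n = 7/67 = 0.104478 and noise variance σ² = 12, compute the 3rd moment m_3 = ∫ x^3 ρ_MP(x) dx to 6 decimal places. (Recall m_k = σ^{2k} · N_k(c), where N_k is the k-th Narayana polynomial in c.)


E[X³] = σ⁶ (1 + 3c + c²) (third MP moment). With σ² = 12 (so σ⁶ = 1728) and c = 7/67 = 0.104478: E[X³] = 1728 · (1 + 3·0.104478 + (0.104478)²) = 1728 · 1.324348.

So E[X^3] = 2288.474048.


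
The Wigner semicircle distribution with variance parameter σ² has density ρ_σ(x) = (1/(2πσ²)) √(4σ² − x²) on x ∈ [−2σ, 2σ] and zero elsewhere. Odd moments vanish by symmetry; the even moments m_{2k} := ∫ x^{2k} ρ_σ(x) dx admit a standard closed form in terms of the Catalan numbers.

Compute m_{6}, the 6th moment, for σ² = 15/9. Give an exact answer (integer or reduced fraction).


By the scaled semicircle moment identity, m_{2k} = σ^{2k} · C_k with k = 3.
C_3 = (1/(k+1)) · C(2k, k) = (1/4) · C(6, 3) = (1/4) · 20 = 5.
σ^{2k} = (σ²)^k = (15/9)^3 = 125/27.

Therefore m_{6} = σ^{6} · C_3 = (125/27) · 5 = 625/27.


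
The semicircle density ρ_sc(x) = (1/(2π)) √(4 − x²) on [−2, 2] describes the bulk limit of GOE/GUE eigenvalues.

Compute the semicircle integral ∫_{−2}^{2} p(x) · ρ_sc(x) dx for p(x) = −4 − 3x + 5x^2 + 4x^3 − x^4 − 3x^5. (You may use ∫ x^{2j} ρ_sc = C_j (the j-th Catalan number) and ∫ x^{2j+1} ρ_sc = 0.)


Write p(x) = Σ a_i x^i, split into monomials and integrate each against ρ_sc separately.
Using ∫ x^{2j} ρ_sc = C_j = (1/(j+1)) C(2j, j) (Catalan numbers) and ∫ x^{2j+1} ρ_sc = 0 (odd monomials vanish by symmetry):
  i = 0 (even): a_0 · C_{0} = -4 · 1 = -4
  i = 1 (odd): ∫ x^1 ρ_sc = 0 (vanishes)
  i = 2 (even): a_2 · C_{1} = 5 · 1 = 5
  i = 3 (odd): ∫ x^3 ρ_sc = 0 (vanishes)
  i = 4 (even): a_4 · C_{2} = -1 · 2 = -2
  i = 5 (odd): ∫ x^5 ρ_sc = 0 (vanishes)

Summing the contributions: ∫_{−2}^{2} p(x) ρ_sc(x) dx = (-4) + 5 + (-2) = -1.


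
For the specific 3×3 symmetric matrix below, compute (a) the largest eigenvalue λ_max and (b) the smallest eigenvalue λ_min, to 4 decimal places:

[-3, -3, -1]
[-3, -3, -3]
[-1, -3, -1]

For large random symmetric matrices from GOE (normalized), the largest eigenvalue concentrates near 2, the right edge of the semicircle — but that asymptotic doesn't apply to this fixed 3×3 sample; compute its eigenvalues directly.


Since M is real symmetric, all three eigenvalues are real; they are the roots of det(λI − M) = λ³ − (tr M) λ² + s λ − det M, where s is the sum of the principal 2×2 minors.
tr M = -3 + (-3) + (-1) = -7.
s = ((-3)·(-3) − (-3)²) + ((-3)·(-1) − (-1)²) + ((-3)·(-1) − (-3)²) = 0 + 2 + (-6) = -4.
det M (expand along row 1) = (-3)·(-6) − (-3)·0 + (-1)·6 = 12.
Characteristic polynomial: λ³ + 7λ² − 4λ − 12 = 0.
Substitute λ = y + (tr M)/3 = y − 2.333333 to remove the quadratic term: y³ + p·y + q = 0 with p = s − (tr M)²/3 = -20.333333 and q = −2(tr M)³/27 + (tr M)·s/3 − det M = 22.740741.
Three real roots ⇒ use the trigonometric (Viète) form: r = 2√(−p/3) = 5.206833, φ = arccos(3q/(p·r)) = arccos(-0.644382) = 2.271012 rad.
y_k = r·cos(φ/3 − 2πk/3) for k = 0, 1, 2 gives y = 3.784831, 1.204297, -4.989127.
λ_k = y_k − 2.333333 gives λ = 1.4515, -1.1290, -7.3225 (check: the sum is -7.0000 = tr M).

Hence λ_max = 1.4515 and λ_min = -7.3225.


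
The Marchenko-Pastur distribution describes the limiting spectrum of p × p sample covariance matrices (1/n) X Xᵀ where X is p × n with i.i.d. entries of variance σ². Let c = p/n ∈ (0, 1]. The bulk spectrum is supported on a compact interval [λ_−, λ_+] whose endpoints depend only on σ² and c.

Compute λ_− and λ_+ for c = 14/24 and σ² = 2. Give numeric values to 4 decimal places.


c = 14/24 = 0.583333; √c = 0.763763.
λ_− = σ² (1 − √c)² = 2 · (1 − 0.763763)² = 2 · (0.236237)² = 0.111616.
λ_+ = σ² (1 + √c)² = 2 · (1 + 0.763763)² = 2 · (1.763763)² = 6.221717.

Rounded to 4 decimal places: λ_− ≈ 0.1116, λ_+ ≈ 6.2217.


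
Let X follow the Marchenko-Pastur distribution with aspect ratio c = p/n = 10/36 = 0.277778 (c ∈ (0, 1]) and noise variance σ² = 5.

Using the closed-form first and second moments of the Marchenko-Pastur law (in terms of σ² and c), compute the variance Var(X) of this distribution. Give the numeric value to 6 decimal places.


Recall the MP moments m_1 = E[X] = σ² and m_2 = E[X²] = σ⁴ (1 + c).
m_1 = E[X] = σ² = 5, so m_1² = 25.
m_2 = E[X²] = σ⁴ (1 + c) = 25 · (1 + 0.277778) = 25 · 1.277778 = 31.944444.
(Note m_2 − m_1² simplifies to c · σ⁴ = 0.277778 · 25.)

Var(X) = m_2 − m_1² = 31.944444 − 25 = 6.944444.


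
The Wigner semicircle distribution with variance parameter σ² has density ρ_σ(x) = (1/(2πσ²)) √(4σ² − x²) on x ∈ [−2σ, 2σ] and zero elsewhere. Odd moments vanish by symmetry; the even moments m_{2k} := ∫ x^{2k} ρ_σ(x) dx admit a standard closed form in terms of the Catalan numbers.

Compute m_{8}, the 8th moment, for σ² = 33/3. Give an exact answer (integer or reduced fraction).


By the scaled semicircle moment identity, m_{2k} = σ^{2k} · C_k with k = 4.
C_4 = (1/(k+1)) · C(2k, k) = (1/5) · C(8, 4) = (1/5) · 70 = 14.
σ^{2k} = (σ²)^k = (33/3)^4 = 14641.

Therefore m_{8} = σ^{8} · C_4 = 14641 · 14 = 204974.


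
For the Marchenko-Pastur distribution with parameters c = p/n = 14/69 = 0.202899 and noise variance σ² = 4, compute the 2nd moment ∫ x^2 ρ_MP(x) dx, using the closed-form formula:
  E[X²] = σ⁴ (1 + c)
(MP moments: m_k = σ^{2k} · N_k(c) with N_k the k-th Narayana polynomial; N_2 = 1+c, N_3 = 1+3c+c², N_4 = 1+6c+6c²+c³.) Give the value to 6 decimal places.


E[X²] = σ⁴ (1 + c) (second MP moment). With σ² = 4 (so σ⁴ = 16) and c = 14/69 = 0.202899: E[X²] = 16 · (1 + 0.202899) = 16 · 1.202899.

So E[X^2] = 19.246377.


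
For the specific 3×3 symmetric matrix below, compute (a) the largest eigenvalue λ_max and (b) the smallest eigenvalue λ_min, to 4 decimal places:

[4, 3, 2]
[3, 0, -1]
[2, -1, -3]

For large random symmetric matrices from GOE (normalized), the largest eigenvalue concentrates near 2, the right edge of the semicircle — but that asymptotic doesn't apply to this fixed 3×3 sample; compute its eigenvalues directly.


Since M is real symmetric, all three eigenvalues are real; they are the roots of det(λI − M) = λ³ − (tr M) λ² + s λ − det M, where s is the sum of the principal 2×2 minors.
tr M = 4 + 0 + (-3) = 1.
s = (4·0 − 3²) + (4·(-3) − 2²) + (0·(-3) − (-1)²) = -9 + (-16) + (-1) = -26.
det M (expand along row 1) = 4·(-1) − 3·(-7) + 2·(-3) = 11.
Characteristic polynomial: λ³ − λ² − 26λ − 11 = 0.
Substitute λ = y + (tr M)/3 = y + 0.333333 to remove the quadratic term: y³ + p·y + q = 0 with p = s − (tr M)²/3 = -26.333333 and q = −2(tr M)³/27 + (tr M)·s/3 − det M = -19.740741.
Three real roots ⇒ use the trigonometric (Viète) form: r = 2√(−p/3) = 5.925463, φ = arccos(3q/(p·r)) = arccos(0.379539) = 1.181498 rad.
y_k = r·cos(φ/3 − 2πk/3) for k = 0, 1, 2 gives y = 5.471840, -0.766768, -4.705072.
λ_k = y_k + 0.333333 gives λ = 5.8052, -0.4334, -4.3717 (check: the sum is 1.0000 = tr M).

Hence λ_max = 5.8052 and λ_min = -4.3717.


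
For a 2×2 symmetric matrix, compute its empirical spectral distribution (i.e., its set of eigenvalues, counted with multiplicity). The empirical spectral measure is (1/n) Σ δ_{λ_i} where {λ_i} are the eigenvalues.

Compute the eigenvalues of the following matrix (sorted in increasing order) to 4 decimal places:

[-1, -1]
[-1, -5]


Since M is real symmetric, both eigenvalues are real; they are the roots of det(λI − M) = λ² − (tr M) λ + det M.
tr M = -1 + (-5) = -6.
det M = (-1)·(-5) − (-1)² = 5 − 1 = 4.
Characteristic polynomial: λ² + 6λ + 4 = 0.
Discriminant Δ = (tr M)² − 4·det M = 36 − 16 = 20; √Δ = 4.472136.
λ = (tr M ± √Δ)/2 = (-6 ± 4.472136)/2, giving (tr M − √Δ)/2 = -5.2361 and (tr M + √Δ)/2 = -0.7639.

Eigenvalues sorted in increasing order: [-5.2361, -0.7639].


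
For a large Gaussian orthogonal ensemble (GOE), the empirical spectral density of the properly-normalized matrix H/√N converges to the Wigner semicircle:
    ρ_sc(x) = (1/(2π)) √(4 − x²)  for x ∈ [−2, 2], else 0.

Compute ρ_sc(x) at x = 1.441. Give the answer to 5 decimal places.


ρ_sc(x) = (1/(2π)) √(4 − x²). With x = 1.441:
  4 − x² = 4 − (1.441)² = 4 − 2.076481 = 1.923519.
  √(4 − x²) = 1.386910.
  1/(2π) = 0.159155.
  ρ_sc(1.441) = 0.159155 · 1.386910 = 0.220734.

Rounded to 5 decimal places: ρ_sc(1.441) ≈ 0.22073.


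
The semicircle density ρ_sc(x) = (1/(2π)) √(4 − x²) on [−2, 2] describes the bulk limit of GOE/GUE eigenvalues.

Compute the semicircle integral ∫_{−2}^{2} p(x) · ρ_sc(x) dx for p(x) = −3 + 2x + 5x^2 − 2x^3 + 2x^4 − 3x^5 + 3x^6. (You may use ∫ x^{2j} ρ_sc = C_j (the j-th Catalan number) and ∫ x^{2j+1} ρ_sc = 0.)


Write p(x) = Σ a_i x^i, split into monomials and integrate each against ρ_sc separately.
Using ∫ x^{2j} ρ_sc = C_j = (1/(j+1)) C(2j, j) (Catalan numbers) and ∫ x^{2j+1} ρ_sc = 0 (odd monomials vanish by symmetry):
  i = 0 (even): a_0 · C_{0} = -3 · 1 = -3
  i = 1 (odd): ∫ x^1 ρ_sc = 0 (vanishes)
  i = 2 (even): a_2 · C_{1} = 5 · 1 = 5
  i = 3 (odd): ∫ x^3 ρ_sc = 0 (vanishes)
  i = 4 (even): a_4 · C_{2} = 2 · 2 = 4
  i = 5 (odd): ∫ x^5 ρ_sc = 0 (vanishes)
  i = 6 (even): a_6 · C_{3} = 3 · 5 = 15

Summing the contributions: ∫_{−2}^{2} p(x) ρ_sc(x) dx = (-3) + 5 + 4 + 15 = 21.


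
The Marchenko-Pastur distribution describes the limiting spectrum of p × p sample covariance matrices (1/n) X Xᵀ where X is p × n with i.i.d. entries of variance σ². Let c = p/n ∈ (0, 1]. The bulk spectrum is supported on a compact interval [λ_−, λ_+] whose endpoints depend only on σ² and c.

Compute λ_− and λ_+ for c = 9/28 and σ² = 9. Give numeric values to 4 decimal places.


c = 9/28 = 0.321429; √c = 0.566947.
λ_− = σ² (1 − √c)² = 9 · (1 − 0.566947)² = 9 · (0.433053)² = 1.687816.
λ_+ = σ² (1 + √c)² = 9 · (1 + 0.566947)² = 9 · (1.566947)² = 22.097898.

Rounded to 4 decimal places: λ_− ≈ 1.6878, λ_+ ≈ 22.0979.


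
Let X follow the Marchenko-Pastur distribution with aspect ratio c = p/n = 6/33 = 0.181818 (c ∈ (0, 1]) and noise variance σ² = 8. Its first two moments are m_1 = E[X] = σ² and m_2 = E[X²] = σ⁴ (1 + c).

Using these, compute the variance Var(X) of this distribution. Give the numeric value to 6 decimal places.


m_1 = E[X] = σ² = 8, so m_1² = 64.
m_2 = E[X²] = σ⁴ (1 + c) = 64 · (1 + 0.181818) = 64 · 1.181818 = 75.636364.
(Note m_2 − m_1² simplifies to c · σ⁴ = 0.181818 · 64.)

Var(X) = m_2 − m_1² = 75.636364 − 64 = 11.636364.


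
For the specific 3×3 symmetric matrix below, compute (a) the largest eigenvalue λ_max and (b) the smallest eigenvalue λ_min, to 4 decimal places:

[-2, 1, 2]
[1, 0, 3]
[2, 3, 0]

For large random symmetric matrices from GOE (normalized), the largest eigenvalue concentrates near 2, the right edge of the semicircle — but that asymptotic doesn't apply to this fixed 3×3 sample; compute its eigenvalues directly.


Since M is real symmetric, all three eigenvalues are real; they are the roots of det(λI − M) = λ³ − (tr M) λ² + s λ − det M, where s is the sum of the principal 2×2 minors.
tr M = -2 + 0 + 0 = -2.
s = ((-2)·0 − 1²) + ((-2)·0 − 2²) + (0·0 − 3²) = -1 + (-4) + (-9) = -14.
det M (expand along row 1) = (-2)·(-9) − 1·(-6) + 2·3 = 30.
Characteristic polynomial: λ³ + 2λ² − 14λ − 30 = 0.
Substitute λ = y + (tr M)/3 = y − 0.666667 to remove the quadratic term: y³ + p·y + q = 0 with p = s − (tr M)²/3 = -15.333333 and q = −2(tr M)³/27 + (tr M)·s/3 − det M = -20.074074.
Three real roots ⇒ use the trigonometric (Viète) form: r = 2√(−p/3) = 4.521553, φ = arccos(3q/(p·r)) = arccos(0.868625) = 0.518375 rad.
y_k = r·cos(φ/3 − 2πk/3) for k = 0, 1, 2 gives y = 4.454221, -1.553858, -2.900363.
λ_k = y_k − 0.666667 gives λ = 3.7876, -2.2205, -3.5670 (check: the sum is -2.0000 = tr M).

Hence λ_max = 3.7876 and λ_min = -3.5670.


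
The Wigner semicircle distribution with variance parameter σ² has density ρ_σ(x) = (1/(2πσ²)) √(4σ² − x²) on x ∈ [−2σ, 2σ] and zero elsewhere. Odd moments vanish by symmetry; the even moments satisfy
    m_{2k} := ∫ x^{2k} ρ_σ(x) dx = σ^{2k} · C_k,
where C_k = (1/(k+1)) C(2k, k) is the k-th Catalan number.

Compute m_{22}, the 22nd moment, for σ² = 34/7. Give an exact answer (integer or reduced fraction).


By the scaled semicircle moment identity, m_{2k} = σ^{2k} · C_k with k = 11.
C_11 = (1/(k+1)) · C(2k, k) = (1/12) · C(22, 11) = (1/12) · 705432 = 58786.
σ^{2k} = (σ²)^k = (34/7)^11 = 70188843638032384/1977326743.

Therefore m_{22} = σ^{22} · C_11 = (70188843638032384/1977326743) · 58786 = 589445908872195960832/282475249.


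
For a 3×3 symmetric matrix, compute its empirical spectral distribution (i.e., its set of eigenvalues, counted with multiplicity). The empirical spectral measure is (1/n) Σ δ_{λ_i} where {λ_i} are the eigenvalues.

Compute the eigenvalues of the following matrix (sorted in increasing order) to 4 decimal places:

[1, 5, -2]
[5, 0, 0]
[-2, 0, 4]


Since M is real symmetric, all three eigenvalues are real; they are the roots of det(λI − M) = λ³ − (tr M) λ² + s λ − det M, where s is the sum of the principal 2×2 minors.
tr M = 1 + 0 + 4 = 5.
s = (1·0 − 5²) + (1·4 − (-2)²) + (0·4 − 0²) = -25 + 0 + 0 = -25.
det M (expand along row 1) = 1·0 − 5·20 + (-2)·0 = -100.
Characteristic polynomial: λ³ − 5λ² − 25λ + 100 = 0.
Substitute λ = y + (tr M)/3 = y + 1.666667 to remove the quadratic term: y³ + p·y + q = 0 with p = s − (tr M)²/3 = -33.333333 and q = −2(tr M)³/27 + (tr M)·s/3 − det M = 49.074074.
Three real roots ⇒ use the trigonometric (Viète) form: r = 2√(−p/3) = 6.666667, φ = arccos(3q/(p·r)) = arccos(-0.662500) = 2.294948 rad.
y_k = r·cos(φ/3 − 2πk/3) for k = 0, 1, 2 gives y = 4.809296, 1.593643, -6.402940.
λ_k = y_k + 1.666667 gives λ = 6.4760, 3.2603, -4.7363 (check: the sum is 5.0000 = tr M).

Eigenvalues sorted in increasing order: [-4.7363, 3.2603, 6.4760].


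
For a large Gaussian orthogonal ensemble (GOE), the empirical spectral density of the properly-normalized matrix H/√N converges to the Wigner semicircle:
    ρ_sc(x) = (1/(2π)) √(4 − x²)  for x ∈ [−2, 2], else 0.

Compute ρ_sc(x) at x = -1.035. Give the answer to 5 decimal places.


ρ_sc(x) = (1/(2π)) √(4 − x²). With x = -1.035:
  4 − x² = 4 − (-1.035)² = 4 − 1.071225 = 2.928775.
  √(4 − x²) = 1.711366.
  1/(2π) = 0.159155.
  ρ_sc(-1.035) = 0.159155 · 1.711366 = 0.272372.

Rounded to 5 decimal places: ρ_sc(-1.035) ≈ 0.27237.


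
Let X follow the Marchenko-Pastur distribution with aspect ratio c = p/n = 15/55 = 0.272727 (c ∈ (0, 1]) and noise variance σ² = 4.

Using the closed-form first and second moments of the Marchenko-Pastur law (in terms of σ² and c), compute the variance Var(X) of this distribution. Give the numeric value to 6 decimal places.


Recall the MP moments m_1 = E[X] = σ² and m_2 = E[X²] = σ⁴ (1 + c).
m_1 = E[X] = σ² = 4, so m_1² = 16.
m_2 = E[X²] = σ⁴ (1 + c) = 16 · (1 + 0.272727) = 16 · 1.272727 = 20.363636.
(Note m_2 − m_1² simplifies to c · σ⁴ = 0.272727 · 16.)

Var(X) = m_2 − m_1² = 20.363636 − 16 = 4.363636.


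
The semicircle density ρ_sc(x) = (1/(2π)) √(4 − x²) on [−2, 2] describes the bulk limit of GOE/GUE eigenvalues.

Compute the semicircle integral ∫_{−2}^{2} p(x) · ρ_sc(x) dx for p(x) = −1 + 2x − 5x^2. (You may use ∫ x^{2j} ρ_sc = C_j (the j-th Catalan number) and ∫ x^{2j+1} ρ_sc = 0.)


Write p(x) = Σ a_i x^i, split into monomials and integrate each against ρ_sc separately.
Using ∫ x^{2j} ρ_sc = C_j = (1/(j+1)) C(2j, j) (Catalan numbers) and ∫ x^{2j+1} ρ_sc = 0 (odd monomials vanish by symmetry):
  i = 0 (even): a_0 · C_{0} = -1 · 1 = -1
  i = 1 (odd): ∫ x^1 ρ_sc = 0 (vanishes)
  i = 2 (even): a_2 · C_{1} = -5 · 1 = -5

Summing the contributions: ∫_{−2}^{2} p(x) ρ_sc(x) dx = (-1) + (-5) = -6.


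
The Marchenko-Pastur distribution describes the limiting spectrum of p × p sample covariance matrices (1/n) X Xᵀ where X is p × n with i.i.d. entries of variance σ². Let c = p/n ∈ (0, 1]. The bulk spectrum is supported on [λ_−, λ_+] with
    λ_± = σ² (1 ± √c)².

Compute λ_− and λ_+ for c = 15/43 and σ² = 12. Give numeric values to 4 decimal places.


c = 15/43 = 0.348837; √c = 0.590624.
λ_− = σ² (1 − √c)² = 12 · (1 − 0.590624)² = 12 · (0.409376)² = 2.011060.
λ_+ = σ² (1 + √c)² = 12 · (1 + 0.590624)² = 12 · (1.590624)² = 30.361033.

Rounded to 4 decimal places: λ_− ≈ 2.0111, λ_+ ≈ 30.3610.


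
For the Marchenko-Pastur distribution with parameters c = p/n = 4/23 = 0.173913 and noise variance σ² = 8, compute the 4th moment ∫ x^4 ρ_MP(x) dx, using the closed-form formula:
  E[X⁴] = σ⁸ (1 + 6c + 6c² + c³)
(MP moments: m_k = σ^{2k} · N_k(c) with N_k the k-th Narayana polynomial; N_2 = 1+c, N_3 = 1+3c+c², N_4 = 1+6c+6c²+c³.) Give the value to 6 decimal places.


E[X⁴] = σ⁸ (1 + 6c + 6c² + c³) (fourth MP moment). With σ² = 8 (so σ⁸ = 4096) and c = 4/23 = 0.173913: E[X⁴] = 4096 · (1 + 6·0.173913 + 6·(0.173913)² + (0.173913)³) = 4096 · 2.230213.

So E[X^4] = 9134.951919.


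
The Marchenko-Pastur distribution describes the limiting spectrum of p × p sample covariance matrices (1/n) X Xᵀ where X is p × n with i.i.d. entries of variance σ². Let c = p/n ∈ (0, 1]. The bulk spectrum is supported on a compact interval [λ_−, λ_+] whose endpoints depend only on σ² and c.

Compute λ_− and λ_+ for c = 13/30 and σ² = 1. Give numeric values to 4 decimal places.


c = 13/30 = 0.433333; √c = 0.658281.
λ_− = σ² (1 − √c)² = 1 · (1 − 0.658281)² = 1 · (0.341719)² = 0.116772.
λ_+ = σ² (1 + √c)² = 1 · (1 + 0.658281)² = 1 · (1.658281)² = 2.749895.

Rounded to 4 decimal places: λ_− ≈ 0.1168, λ_+ ≈ 2.7499.


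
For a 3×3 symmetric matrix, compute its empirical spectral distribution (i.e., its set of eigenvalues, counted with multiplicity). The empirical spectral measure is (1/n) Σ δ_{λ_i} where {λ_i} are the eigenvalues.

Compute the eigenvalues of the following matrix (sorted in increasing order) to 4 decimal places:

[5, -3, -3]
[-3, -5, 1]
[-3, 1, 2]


Since M is real symmetric, all three eigenvalues are real; they are the roots of det(λI − M) = λ³ − (tr M) λ² + s λ − det M, where s is the sum of the principal 2×2 minors.
tr M = 5 + (-5) + 2 = 2.
s = (5·(-5) − (-3)²) + (5·2 − (-3)²) + ((-5)·2 − 1²) = -34 + 1 + (-11) = -44.
det M (expand along row 1) = 5·(-11) − (-3)·(-3) + (-3)·(-18) = -10.
Characteristic polynomial: λ³ − 2λ² − 44λ + 10 = 0.
Substitute λ = y + (tr M)/3 = y + 0.666667 to remove the quadratic term: y³ + p·y + q = 0 with p = s − (tr M)²/3 = -45.333333 and q = −2(tr M)³/27 + (tr M)·s/3 − det M = -19.925926.
Three real roots ⇒ use the trigonometric (Viète) form: r = 2√(−p/3) = 7.774603, φ = arccos(3q/(p·r)) = arccos(0.169607) = 1.400365 rad.
y_k = r·cos(φ/3 − 2πk/3) for k = 0, 1, 2 gives y = 6.942861, -0.441440, -6.501421.
λ_k = y_k + 0.666667 gives λ = 7.6095, 0.2252, -5.8348 (check: the sum is 2.0000 = tr M).

Eigenvalues sorted in increasing order: [-5.8348, 0.2252, 7.6095].


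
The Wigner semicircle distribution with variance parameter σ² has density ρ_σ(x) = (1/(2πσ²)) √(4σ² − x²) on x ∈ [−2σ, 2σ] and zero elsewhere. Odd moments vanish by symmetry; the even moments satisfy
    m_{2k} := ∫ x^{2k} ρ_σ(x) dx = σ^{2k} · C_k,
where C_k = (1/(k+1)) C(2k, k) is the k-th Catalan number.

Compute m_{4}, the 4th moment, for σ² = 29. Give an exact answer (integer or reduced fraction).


By the scaled semicircle moment identity, m_{2k} = σ^{2k} · C_k with k = 2.
C_2 = (1/(k+1)) · C(2k, k) = (1/3) · C(4, 2) = (1/3) · 6 = 2.
σ^{2k} = (σ²)^k = (29)^2 = 841.

Therefore m_{4} = σ^{4} · C_2 = 841 · 2 = 1682.


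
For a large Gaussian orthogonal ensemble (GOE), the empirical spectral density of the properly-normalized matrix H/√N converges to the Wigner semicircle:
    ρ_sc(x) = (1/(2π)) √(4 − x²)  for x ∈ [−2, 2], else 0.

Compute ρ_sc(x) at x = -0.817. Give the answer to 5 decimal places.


ρ_sc(x) = (1/(2π)) √(4 − x²). With x = -0.817:
  4 − x² = 4 − (-0.817)² = 4 − 0.667489 = 3.332511.
  √(4 − x²) = 1.825517.
  1/(2π) = 0.159155.
  ρ_sc(-0.817) = 0.159155 · 1.825517 = 0.290540.

Rounded to 5 decimal places: ρ_sc(-0.817) ≈ 0.29054.


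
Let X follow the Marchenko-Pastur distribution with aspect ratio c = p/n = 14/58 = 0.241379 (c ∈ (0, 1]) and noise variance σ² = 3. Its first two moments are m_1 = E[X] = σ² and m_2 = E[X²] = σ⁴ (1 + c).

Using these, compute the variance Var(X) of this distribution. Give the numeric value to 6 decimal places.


m_1 = E[X] = σ² = 3, so m_1² = 9.
m_2 = E[X²] = σ⁴ (1 + c) = 9 · (1 + 0.241379) = 9 · 1.241379 = 11.172414.
(Note m_2 − m_1² simplifies to c · σ⁴ = 0.241379 · 9.)

Var(X) = m_2 − m_1² = 11.172414 − 9 = 2.172414.


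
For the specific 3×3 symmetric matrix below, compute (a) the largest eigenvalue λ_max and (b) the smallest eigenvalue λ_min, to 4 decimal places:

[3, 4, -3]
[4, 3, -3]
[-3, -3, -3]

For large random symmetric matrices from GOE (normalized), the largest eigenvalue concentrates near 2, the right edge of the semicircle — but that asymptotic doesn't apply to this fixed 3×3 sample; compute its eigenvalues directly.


Since M is real symmetric, all three eigenvalues are real; they are the roots of det(λI − M) = λ³ − (tr M) λ² + s λ − det M, where s is the sum of the principal 2×2 minors.
tr M = 3 + 3 + (-3) = 3.
s = (3·3 − 4²) + (3·(-3) − (-3)²) + (3·(-3) − (-3)²) = -7 + (-18) + (-18) = -43.
det M (expand along row 1) = 3·(-18) − 4·(-21) + (-3)·(-3) = 39.
Characteristic polynomial: λ³ − 3λ² − 43λ − 39 = 0.
Substitute λ = y + (tr M)/3 = y + 1.000000 to remove the quadratic term: y³ + p·y + q = 0 with p = s − (tr M)²/3 = -46.000000 and q = −2(tr M)³/27 + (tr M)·s/3 − det M = -84.000000.
Three real roots ⇒ use the trigonometric (Viète) form: r = 2√(−p/3) = 7.831560, φ = arccos(3q/(p·r)) = arccos(0.699511) = 0.796084 rad.
y_k = r·cos(φ/3 − 2πk/3) for k = 0, 1, 2 gives y = 7.557439, -2.000000, -5.557439.
λ_k = y_k + 1.000000 gives λ = 8.5574, -1.0000, -4.5574 (check: the sum is 3.0000 = tr M).

Hence λ_max = 8.5574 and λ_min = -4.5574.


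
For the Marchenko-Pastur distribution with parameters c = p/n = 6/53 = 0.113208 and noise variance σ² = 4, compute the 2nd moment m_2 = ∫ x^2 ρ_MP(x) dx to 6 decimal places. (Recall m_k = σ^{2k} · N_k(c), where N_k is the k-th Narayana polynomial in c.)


E[X²] = σ⁴ (1 + c) (second MP moment). With σ² = 4 (so σ⁴ = 16) and c = 6/53 = 0.113208: E[X²] = 16 · (1 + 0.113208) = 16 · 1.113208.

So E[X^2] = 17.811321.


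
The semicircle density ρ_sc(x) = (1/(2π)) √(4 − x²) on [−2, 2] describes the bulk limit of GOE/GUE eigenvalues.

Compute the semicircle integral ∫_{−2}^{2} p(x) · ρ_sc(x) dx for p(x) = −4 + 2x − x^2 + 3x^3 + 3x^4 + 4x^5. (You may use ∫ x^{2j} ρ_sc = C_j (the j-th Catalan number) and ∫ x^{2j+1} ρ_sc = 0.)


Write p(x) = Σ a_i x^i, split into monomials and integrate each against ρ_sc separately.
Using ∫ x^{2j} ρ_sc = C_j = (1/(j+1)) C(2j, j) (Catalan numbers) and ∫ x^{2j+1} ρ_sc = 0 (odd monomials vanish by symmetry):
  i = 0 (even): a_0 · C_{0} = -4 · 1 = -4
  i = 1 (odd): ∫ x^1 ρ_sc = 0 (vanishes)
  i = 2 (even): a_2 · C_{1} = -1 · 1 = -1
  i = 3 (odd): ∫ x^3 ρ_sc = 0 (vanishes)
  i = 4 (even): a_4 · C_{2} = 3 · 2 = 6
  i = 5 (odd): ∫ x^5 ρ_sc = 0 (vanishes)

Summing the contributions: ∫_{−2}^{2} p(x) ρ_sc(x) dx = (-4) + (-1) + 6 = 1.


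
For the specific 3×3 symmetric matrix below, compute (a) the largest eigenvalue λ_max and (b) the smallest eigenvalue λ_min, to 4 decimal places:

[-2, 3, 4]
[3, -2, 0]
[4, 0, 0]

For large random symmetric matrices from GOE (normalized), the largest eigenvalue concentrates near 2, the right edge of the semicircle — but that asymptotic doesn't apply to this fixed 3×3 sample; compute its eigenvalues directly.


Since M is real symmetric, all three eigenvalues are real; they are the roots of det(λI − M) = λ³ − (tr M) λ² + s λ − det M, where s is the sum of the principal 2×2 minors.
tr M = -2 + (-2) + 0 = -4.
s = ((-2)·(-2) − 3²) + ((-2)·0 − 4²) + ((-2)·0 − 0²) = -5 + (-16) + 0 = -21.
det M (expand along row 1) = (-2)·0 − 3·0 + 4·8 = 32.
Characteristic polynomial: λ³ + 4λ² − 21λ − 32 = 0.
Substitute λ = y + (tr M)/3 = y − 1.333333 to remove the quadratic term: y³ + p·y + q = 0 with p = s − (tr M)²/3 = -26.333333 and q = −2(tr M)³/27 + (tr M)·s/3 − det M = 0.740741.
Three real roots ⇒ use the trigonometric (Viète) form: r = 2√(−p/3) = 5.925463, φ = arccos(3q/(p·r)) = arccos(-0.014242) = 1.585038 rad.
y_k = r·cos(φ/3 − 2πk/3) for k = 0, 1, 2 gives y = 5.117478, 0.028130, -5.145609.
λ_k = y_k − 1.333333 gives λ = 3.7841, -1.3052, -6.4789 (check: the sum is -4.0000 = tr M).

Hence λ_max = 3.7841 and λ_min = -6.4789.


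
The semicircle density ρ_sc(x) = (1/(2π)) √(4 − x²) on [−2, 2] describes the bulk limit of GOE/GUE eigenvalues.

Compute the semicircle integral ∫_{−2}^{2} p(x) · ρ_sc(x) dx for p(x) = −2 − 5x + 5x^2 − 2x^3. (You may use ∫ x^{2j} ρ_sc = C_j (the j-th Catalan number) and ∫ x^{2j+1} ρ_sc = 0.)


Write p(x) = Σ a_i x^i, split into monomials and integrate each against ρ_sc separately.
Using ∫ x^{2j} ρ_sc = C_j = (1/(j+1)) C(2j, j) (Catalan numbers) and ∫ x^{2j+1} ρ_sc = 0 (odd monomials vanish by symmetry):
  i = 0 (even): a_0 · C_{0} = -2 · 1 = -2
  i = 1 (odd): ∫ x^1 ρ_sc = 0 (vanishes)
  i = 2 (even): a_2 · C_{1} = 5 · 1 = 5
  i = 3 (odd): ∫ x^3 ρ_sc = 0 (vanishes)

Summing the contributions: ∫_{−2}^{2} p(x) ρ_sc(x) dx = (-2) + 5 = 3.


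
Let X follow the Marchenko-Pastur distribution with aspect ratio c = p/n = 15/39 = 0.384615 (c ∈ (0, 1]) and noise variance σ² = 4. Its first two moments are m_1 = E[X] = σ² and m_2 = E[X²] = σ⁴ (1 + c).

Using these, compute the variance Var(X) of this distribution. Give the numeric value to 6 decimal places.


m_1 = E[X] = σ² = 4, so m_1² = 16.
m_2 = E[X²] = σ⁴ (1 + c) = 16 · (1 + 0.384615) = 16 · 1.384615 = 22.153846.
(Note m_2 − m_1² simplifies to c · σ⁴ = 0.384615 · 16.)

Var(X) = m_2 − m_1² = 22.153846 − 16 = 6.153846.


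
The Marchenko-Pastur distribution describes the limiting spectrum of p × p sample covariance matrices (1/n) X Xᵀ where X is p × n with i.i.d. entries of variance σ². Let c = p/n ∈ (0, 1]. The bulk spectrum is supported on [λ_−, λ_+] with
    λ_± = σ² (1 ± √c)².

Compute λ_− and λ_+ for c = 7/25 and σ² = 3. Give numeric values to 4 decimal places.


c = 7/25 = 0.280000; √c = 0.529150.
λ_− = σ² (1 − √c)² = 3 · (1 − 0.529150)² = 3 · (0.470850)² = 0.665098.
λ_+ = σ² (1 + √c)² = 3 · (1 + 0.529150)² = 3 · (1.529150)² = 7.014902.

Rounded to 4 decimal places: λ_− ≈ 0.6651, λ_+ ≈ 7.0149.


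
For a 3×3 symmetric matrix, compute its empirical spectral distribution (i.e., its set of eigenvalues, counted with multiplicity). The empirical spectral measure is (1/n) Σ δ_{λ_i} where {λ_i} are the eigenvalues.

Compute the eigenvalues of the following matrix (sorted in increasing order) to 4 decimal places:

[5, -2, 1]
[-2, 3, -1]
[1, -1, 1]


Since M is real symmetric, all three eigenvalues are real; they are the roots of det(λI − M) = λ³ − (tr M) λ² + s λ − det M, where s is the sum of the principal 2×2 minors.
tr M = 5 + 3 + 1 = 9.
s = (5·3 − (-2)²) + (5·1 − 1²) + (3·1 − (-1)²) = 11 + 4 + 2 = 17.
det M (expand along row 1) = 5·2 − (-2)·(-1) + 1·(-1) = 7.
Characteristic polynomial: λ³ − 9λ² + 17λ − 7 = 0.
Substitute λ = y + (tr M)/3 = y + 3.000000 to remove the quadratic term: y³ + p·y + q = 0 with p = s − (tr M)²/3 = -10.000000 and q = −2(tr M)³/27 + (tr M)·s/3 − det M = -10.000000.
Three real roots ⇒ use the trigonometric (Viète) form: r = 2√(−p/3) = 3.651484, φ = arccos(3q/(p·r)) = arccos(0.821584) = 0.606613 rad.
y_k = r·cos(φ/3 − 2πk/3) for k = 0, 1, 2 gives y = 3.577089, -1.153467, -2.423622.
λ_k = y_k + 3.000000 gives λ = 6.5771, 1.8465, 0.5764 (check: the sum is 9.0000 = tr M).

Eigenvalues sorted in increasing order: [0.5764, 1.8465, 6.5771].


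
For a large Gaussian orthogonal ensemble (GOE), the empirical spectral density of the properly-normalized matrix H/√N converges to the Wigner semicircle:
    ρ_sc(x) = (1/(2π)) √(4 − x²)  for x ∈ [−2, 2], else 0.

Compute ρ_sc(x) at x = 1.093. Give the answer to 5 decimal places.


ρ_sc(x) = (1/(2π)) √(4 − x²). With x = 1.093:
  4 − x² = 4 − (1.093)² = 4 − 1.194649 = 2.805351.
  √(4 − x²) = 1.674918.
  1/(2π) = 0.159155.
  ρ_sc(1.093) = 0.159155 · 1.674918 = 0.266572.

Rounded to 5 decimal places: ρ_sc(1.093) ≈ 0.26657.


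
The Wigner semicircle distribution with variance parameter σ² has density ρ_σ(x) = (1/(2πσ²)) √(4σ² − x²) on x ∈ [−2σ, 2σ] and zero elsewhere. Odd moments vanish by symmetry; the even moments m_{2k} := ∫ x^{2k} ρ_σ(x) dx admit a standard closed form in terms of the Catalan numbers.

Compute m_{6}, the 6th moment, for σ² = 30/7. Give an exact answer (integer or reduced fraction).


By the scaled semicircle moment identity, m_{2k} = σ^{2k} · C_k with k = 3.
C_3 = (1/(k+1)) · C(2k, k) = (1/4) · C(6, 3) = (1/4) · 20 = 5.
σ^{2k} = (σ²)^k = (30/7)^3 = 27000/343.

Therefore m_{6} = σ^{6} · C_3 = (27000/343) · 5 = 135000/343.


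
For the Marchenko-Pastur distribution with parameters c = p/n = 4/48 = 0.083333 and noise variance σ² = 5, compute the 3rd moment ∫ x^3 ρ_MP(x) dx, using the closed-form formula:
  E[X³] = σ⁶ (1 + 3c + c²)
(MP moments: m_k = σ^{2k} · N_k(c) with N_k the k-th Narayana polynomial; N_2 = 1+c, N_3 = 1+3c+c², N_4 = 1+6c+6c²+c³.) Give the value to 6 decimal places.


E[X³] = σ⁶ (1 + 3c + c²) (third MP moment). With σ² = 5 (so σ⁶ = 125) and c = 4/48 = 0.083333: E[X³] = 125 · (1 + 3·0.083333 + (0.083333)²) = 125 · 1.256944.

So E[X^3] = 157.118056.


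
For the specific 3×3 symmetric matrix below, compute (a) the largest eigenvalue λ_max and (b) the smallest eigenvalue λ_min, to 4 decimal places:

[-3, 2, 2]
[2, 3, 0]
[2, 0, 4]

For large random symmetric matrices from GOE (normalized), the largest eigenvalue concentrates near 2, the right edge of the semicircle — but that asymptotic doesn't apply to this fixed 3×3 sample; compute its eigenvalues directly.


Since M is real symmetric, all three eigenvalues are real; they are the roots of det(λI − M) = λ³ − (tr M) λ² + s λ − det M, where s is the sum of the principal 2×2 minors.
tr M = -3 + 3 + 4 = 4.
s = ((-3)·3 − 2²) + ((-3)·4 − 2²) + (3·4 − 0²) = -13 + (-16) + 12 = -17.
det M (expand along row 1) = (-3)·12 − 2·8 + 2·(-6) = -64.
Characteristic polynomial: λ³ − 4λ² − 17λ + 64 = 0.
Substitute λ = y + (tr M)/3 = y + 1.333333 to remove the quadratic term: y³ + p·y + q = 0 with p = s − (tr M)²/3 = -22.333333 and q = −2(tr M)³/27 + (tr M)·s/3 − det M = 36.592593.
Three real roots ⇒ use the trigonometric (Viète) form: r = 2√(−p/3) = 5.456902, φ = arccos(3q/(p·r)) = arccos(-0.900772) = 2.692340 rad.
y_k = r·cos(φ/3 − 2πk/3) for k = 0, 1, 2 gives y = 3.402968, 1.992861, -5.395830.
λ_k = y_k + 1.333333 gives λ = 4.7363, 3.3262, -4.0625 (check: the sum is 4.0000 = tr M).

Hence λ_max = 4.7363 and λ_min = -4.0625.


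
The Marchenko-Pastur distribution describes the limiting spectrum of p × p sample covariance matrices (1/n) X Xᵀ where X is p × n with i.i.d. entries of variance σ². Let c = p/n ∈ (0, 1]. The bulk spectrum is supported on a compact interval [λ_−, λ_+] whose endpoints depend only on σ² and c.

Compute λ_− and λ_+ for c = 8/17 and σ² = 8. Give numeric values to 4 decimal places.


c = 8/17 = 0.470588; √c = 0.685994.
λ_− = σ² (1 − √c)² = 8 · (1 − 0.685994)² = 8 · (0.314006)² = 0.788796.
λ_+ = σ² (1 + √c)² = 8 · (1 + 0.685994)² = 8 · (1.685994)² = 22.740615.

Rounded to 4 decimal places: λ_− ≈ 0.7888, λ_+ ≈ 22.7406.


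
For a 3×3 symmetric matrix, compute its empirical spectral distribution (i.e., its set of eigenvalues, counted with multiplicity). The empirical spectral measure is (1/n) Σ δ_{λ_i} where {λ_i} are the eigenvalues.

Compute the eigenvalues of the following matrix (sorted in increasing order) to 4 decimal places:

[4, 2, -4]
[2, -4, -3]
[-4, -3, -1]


Since M is real symmetric, all three eigenvalues are real; they are the roots of det(λI − M) = λ³ − (tr M) λ² + s λ − det M, where s is the sum of the principal 2×2 minors.
tr M = 4 + (-4) + (-1) = -1.
s = (4·(-4) − 2²) + (4·(-1) − (-4)²) + ((-4)·(-1) − (-3)²) = -20 + (-20) + (-5) = -45.
det M (expand along row 1) = 4·(-5) − 2·(-14) + (-4)·(-22) = 96.
Characteristic polynomial: λ³ + λ² − 45λ − 96 = 0.
Substitute λ = y + (tr M)/3 = y − 0.333333 to remove the quadratic term: y³ + p·y + q = 0 with p = s − (tr M)²/3 = -45.333333 and q = −2(tr M)³/27 + (tr M)·s/3 − det M = -80.925926.
Three real roots ⇒ use the trigonometric (Viète) form: r = 2√(−p/3) = 7.774603, φ = arccos(3q/(p·r)) = arccos(0.688832) = 0.810920 rad.
y_k = r·cos(φ/3 − 2πk/3) for k = 0, 1, 2 gives y = 7.492299, -1.948256, -5.544044.
λ_k = y_k − 0.333333 gives λ = 7.1590, -2.2816, -5.8774 (check: the sum is -1.0000 = tr M).

Eigenvalues sorted in increasing order: [-5.8774, -2.2816, 7.1590].


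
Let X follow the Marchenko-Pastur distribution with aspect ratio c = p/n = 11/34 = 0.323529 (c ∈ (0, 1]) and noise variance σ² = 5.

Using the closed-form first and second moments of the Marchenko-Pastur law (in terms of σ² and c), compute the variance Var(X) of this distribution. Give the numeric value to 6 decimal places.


Recall the MP moments m_1 = E[X] = σ² and m_2 = E[X²] = σ⁴ (1 + c).
m_1 = E[X] = σ² = 5, so m_1² = 25.
m_2 = E[X²] = σ⁴ (1 + c) = 25 · (1 + 0.323529) = 25 · 1.323529 = 33.088235.
(Note m_2 − m_1² simplifies to c · σ⁴ = 0.323529 · 25.)

Var(X) = m_2 − m_1² = 33.088235 − 25 = 8.088235.
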